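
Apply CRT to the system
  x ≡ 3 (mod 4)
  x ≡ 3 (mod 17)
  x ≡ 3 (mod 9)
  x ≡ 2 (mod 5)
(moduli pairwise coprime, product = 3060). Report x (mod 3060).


Product of moduli M = 4 · 17 · 9 · 5 = 3060.
Merge one congruence at a time:
  Start: x ≡ 3 (mod 4).
  Combine with x ≡ 3 (mod 17); new modulus lcm = 68.
    Write x = 3 + 4·t and substitute into x ≡ 3 (mod 17): 4·t ≡ 3 − 3 = 0 (mod 17).
    The inverse of 4 mod 17 is 13 (since 4·13 = 52 = 3·17 + 1), so t ≡ 13·0 = 0 ≡ 0 (mod 17).
    Then x = 3 + 4·0 = 3, valid modulo lcm(4, 17) = 68: x ≡ 3 (mod 68).
  Combine with x ≡ 3 (mod 9); new modulus lcm = 612.
    Write x = 3 + 68·t and substitute into x ≡ 3 (mod 9): 68·t ≡ 3 − 3 = 0 (mod 9).
    Reduce coefficients mod 9: 5·t ≡ 0 (mod 9).
    The inverse of 5 mod 9 is 2 (since 5·2 = 10 = 1·9 + 1), so t ≡ 2·0 = 0 ≡ 0 (mod 9).
    Then x = 3 + 68·0 = 3, valid modulo lcm(68, 9) = 612: x ≡ 3 (mod 612).
  Combine with x ≡ 2 (mod 5); new modulus lcm = 3060.
    Write x = 3 + 612·t and substitute into x ≡ 2 (mod 5): 612·t ≡ 2 − 3 = -1 (mod 5).
    Reduce coefficients mod 5: 2·t ≡ 4 (mod 5).
    The inverse of 2 mod 5 is 3 (since 2·3 = 6 = 1·5 + 1), so t ≡ 3·4 = 12 ≡ 2 (mod 5).
    Then x = 3 + 612·2 = 1227, valid modulo lcm(612, 5) = 3060: x ≡ 1227 (mod 3060).
Verify against each original: 1227 mod 4 = 3, 1227 mod 17 = 3, 1227 mod 9 = 3, 1227 mod 5 = 2.

x ≡ 1227 (mod 3060).


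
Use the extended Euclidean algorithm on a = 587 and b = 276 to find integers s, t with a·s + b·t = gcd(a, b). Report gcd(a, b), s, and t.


Euclidean algorithm on (587, 276) — divide until remainder is 0:
  587 = 2 · 276 + 35
  276 = 7 · 35 + 31
  35 = 1 · 31 + 4
  31 = 7 · 4 + 3
  4 = 1 · 3 + 1
  3 = 3 · 1 + 0
gcd(587, 276) = 1.
Track Bezout coefficients alongside the remainders: start with r₀ = 587 = a·1 + b·0 (s = 1, t = 0) and r₁ = 276 = a·0 + b·1 (s = 0, t = 1); each new remainder r_{k+1} = r_{k-1} − q_k·r_k inherits s_{k+1} = s_{k-1} − q_k·s_k, t_{k+1} = t_{k-1} − q_k·t_k, so r_k = a·s_k + b·t_k at every step:
  q = 2: r = 35, s = 1 − 2·0 = 1, t = 0 − 2·1 = -2  (check: 587·1 + 276·(-2) = 35)
  q = 7: r = 31, s = 0 − 7·1 = -7, t = 1 − 7·(-2) = 15  (check: 587·(-7) + 276·15 = 31)
  q = 1: r = 4, s = 1 − 1·(-7) = 8, t = -2 − 1·15 = -17  (check: 587·8 + 276·(-17) = 4)
  q = 7: r = 3, s = -7 − 7·8 = -63, t = 15 − 7·(-17) = 134  (check: 587·(-63) + 276·134 = 3)
  q = 1: r = 1, s = 8 − 1·(-63) = 71, t = -17 − 1·134 = -151  (check: 587·71 + 276·(-151) = 1)
The row with r = 1 (the gcd) gives the Bezout coefficients s = 71, t = -151.
Result: 587 · (71) + 276 · (-151) = 1.

gcd(587, 276) = 1; s = 71, t = -151 (check: 587·71 + 276·(-151) = 1).


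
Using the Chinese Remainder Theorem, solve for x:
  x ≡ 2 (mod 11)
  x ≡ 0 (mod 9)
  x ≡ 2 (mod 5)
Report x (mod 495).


Moduli 11, 9, 5 are pairwise coprime; by CRT there is a unique solution modulo M = 11 · 9 · 5 = 495.
Solve pairwise, accumulating the modulus:
  Start with x ≡ 2 (mod 11).
  Combine with x ≡ 0 (mod 9): since gcd(11, 9) = 1, we get a unique residue mod 99.
    Write x = 2 + 11·t and substitute into x ≡ 0 (mod 9): 11·t ≡ 0 − 2 = -2 (mod 9).
    Reduce coefficients mod 9: 2·t ≡ 7 (mod 9).
    The inverse of 2 mod 9 is 5 (since 2·5 = 10 = 1·9 + 1), so t ≡ 5·7 = 35 ≡ 8 (mod 9).
    Then x = 2 + 11·8 = 90, valid modulo lcm(11, 9) = 99: x ≡ 90 (mod 99).
  Combine with x ≡ 2 (mod 5): since gcd(99, 5) = 1, we get a unique residue mod 495.
    Write x = 90 + 99·t and substitute into x ≡ 2 (mod 5): 99·t ≡ 2 − 90 = -88 (mod 5).
    Reduce coefficients mod 5: 4·t ≡ 2 (mod 5).
    The inverse of 4 mod 5 is 4 (since 4·4 = 16 = 3·5 + 1), so t ≡ 4·2 = 8 ≡ 3 (mod 5).
    Then x = 90 + 99·3 = 387, valid modulo lcm(99, 5) = 495: x ≡ 387 (mod 495).
Verify: 387 mod 11 = 2 ✓, 387 mod 9 = 0 ✓, 387 mod 5 = 2 ✓.

x ≡ 387 (mod 495).


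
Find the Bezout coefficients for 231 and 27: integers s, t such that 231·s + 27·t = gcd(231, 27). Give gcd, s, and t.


Euclidean algorithm on (231, 27) — divide until remainder is 0:
  231 = 8 · 27 + 15
  27 = 1 · 15 + 12
  15 = 1 · 12 + 3
  12 = 4 · 3 + 0
gcd(231, 27) = 3.
Track Bezout coefficients alongside the remainders: start with r₀ = 231 = a·1 + b·0 (s = 1, t = 0) and r₁ = 27 = a·0 + b·1 (s = 0, t = 1); each new remainder r_{k+1} = r_{k-1} − q_k·r_k inherits s_{k+1} = s_{k-1} − q_k·s_k, t_{k+1} = t_{k-1} − q_k·t_k, so r_k = a·s_k + b·t_k at every step:
  q = 8: r = 15, s = 1 − 8·0 = 1, t = 0 − 8·1 = -8  (check: 231·1 + 27·(-8) = 15)
  q = 1: r = 12, s = 0 − 1·1 = -1, t = 1 − 1·(-8) = 9  (check: 231·(-1) + 27·9 = 12)
  q = 1: r = 3, s = 1 − 1·(-1) = 2, t = -8 − 1·9 = -17  (check: 231·2 + 27·(-17) = 3)
The row with r = 3 (the gcd) gives the Bezout coefficients s = 2, t = -17.
Result: 231 · (2) + 27 · (-17) = 3.

gcd(231, 27) = 3; s = 2, t = -17 (check: 231·2 + 27·(-17) = 3).


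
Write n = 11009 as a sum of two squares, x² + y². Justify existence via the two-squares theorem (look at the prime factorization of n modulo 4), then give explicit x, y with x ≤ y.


Step 1: Factor n = 11009 = 101 · 109.
Step 2: Check the mod-4 condition on each prime factor: 101 ≡ 1 (mod 4), exponent 1; 109 ≡ 1 (mod 4), exponent 1.
All primes ≡ 3 (mod 4) appear to even exponent (or don't appear), so by the two-squares theorem n IS expressible as a sum of two squares.
Step 3: Build a representation. Here n = 101 · 109 is a product of primes ≡ 1 (mod 4). Each prime p ≡ 1 (mod 4) is itself a sum of two squares; find a² by testing p − a² for a perfect square:
  101: 101 − 1² = 100 = 10² ⇒ 101 = 1² + 10².
  109: 109 − 1² = 108, 109 − 2² = 105, 109 − 3² = 100 = 10² ⇒ 109 = 3² + 10².
  Combine using the Brahmagupta–Fibonacci identity (a² + b²)(c² + d²) = (ac − bd)² + (ad + bc)² = (ac + bd)² + (ad − bc)²:
  101 · 109 = 11009: from (1² + 10²)(3² + 10²), take (1·3 − 10·10, 1·10 + 10·3) = (3 − 100, 10 + 30) = (-97, 40); dropping signs (only squares matter) gives (97, 40); check 97² + 40² = 9409 + 1600 = 11009 ✓.
Step 4: Order so x ≤ y and verify: 40² + 97² = 1600 + 9409 = 11009 = n. ✓

n = 11009 = 40² + 97² (one valid representation with x ≤ y).


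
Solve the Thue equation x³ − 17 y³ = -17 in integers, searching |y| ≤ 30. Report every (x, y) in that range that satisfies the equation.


The equation is x³ - 17y³ = -17. For fixed y, x³ = 17·y³ − 17, so a solution requires the RHS to be a perfect cube.
Strategy: iterate y from -30 to 30, compute RHS = 17·y³ − 17, and check whether it is a (positive or negative) perfect cube.
Check small values of y:
  y = 0: RHS = -17 is not a perfect cube.
  y = 1: RHS = 0 = (0)³ ⇒ x = 0 works.
  y = -1: RHS = -34 is not a perfect cube.
  y = 2: RHS = 119 is not a perfect cube.
  y = -2: RHS = -153 is not a perfect cube.
  y = 3: RHS = 442 is not a perfect cube.
  y = -3: RHS = -476 is not a perfect cube.
Continuing the search up to |y| = 30 finds no further solutions beyond those listed.
Collected solutions: (0, 1).

Solutions (with |y| ≤ 30): (0, 1).


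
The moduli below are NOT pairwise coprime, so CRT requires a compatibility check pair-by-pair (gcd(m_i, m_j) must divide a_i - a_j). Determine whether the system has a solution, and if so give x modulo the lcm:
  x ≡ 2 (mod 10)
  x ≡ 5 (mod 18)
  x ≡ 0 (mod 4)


Moduli 10, 18, 4 are not pairwise coprime, so CRT works modulo lcm(m_i) when all pairwise compatibility conditions hold.
Pairwise compatibility: gcd(m_i, m_j) must divide a_i - a_j for every pair.
Merge one congruence at a time:
  Start: x ≡ 2 (mod 10).
  Combine with x ≡ 5 (mod 18): gcd(10, 18) = 2, and 5 - 2 = 3 is NOT divisible by 2.
    ⇒ system is inconsistent (no integer solution).

No solution (the system is inconsistent).


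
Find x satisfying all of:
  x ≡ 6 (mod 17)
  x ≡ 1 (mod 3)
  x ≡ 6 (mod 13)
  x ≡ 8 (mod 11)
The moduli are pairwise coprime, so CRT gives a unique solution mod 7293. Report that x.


Product of moduli M = 17 · 3 · 13 · 11 = 7293.
Merge one congruence at a time:
  Start: x ≡ 6 (mod 17).
  Combine with x ≡ 1 (mod 3); new modulus lcm = 51.
    Write x = 6 + 17·t and substitute into x ≡ 1 (mod 3): 17·t ≡ 1 − 6 = -5 (mod 3).
    Reduce coefficients mod 3: 2·t ≡ 1 (mod 3).
    The inverse of 2 mod 3 is 2 (since 2·2 = 4 = 1·3 + 1), so t ≡ 2·1 = 2 ≡ 2 (mod 3).
    Then x = 6 + 17·2 = 40, valid modulo lcm(17, 3) = 51: x ≡ 40 (mod 51).
  Combine with x ≡ 6 (mod 13); new modulus lcm = 663.
    Write x = 40 + 51·t and substitute into x ≡ 6 (mod 13): 51·t ≡ 6 − 40 = -34 (mod 13).
    Reduce coefficients mod 13: 12·t ≡ 5 (mod 13).
    The inverse of 12 mod 13 is 12 (since 12·12 = 144 = 11·13 + 1), so t ≡ 12·5 = 60 ≡ 8 (mod 13).
    Then x = 40 + 51·8 = 448, valid modulo lcm(51, 13) = 663: x ≡ 448 (mod 663).
  Combine with x ≡ 8 (mod 11); new modulus lcm = 7293.
    Write x = 448 + 663·t and substitute into x ≡ 8 (mod 11): 663·t ≡ 8 − 448 = -440 (mod 11).
    Reduce coefficients mod 11: 3·t ≡ 0 (mod 11).
    The inverse of 3 mod 11 is 4 (since 3·4 = 12 = 1·11 + 1), so t ≡ 4·0 = 0 ≡ 0 (mod 11).
    Then x = 448 + 663·0 = 448, valid modulo lcm(663, 11) = 7293: x ≡ 448 (mod 7293).
Verify against each original: 448 mod 17 = 6, 448 mod 3 = 1, 448 mod 13 = 6, 448 mod 11 = 8.

x ≡ 448 (mod 7293).


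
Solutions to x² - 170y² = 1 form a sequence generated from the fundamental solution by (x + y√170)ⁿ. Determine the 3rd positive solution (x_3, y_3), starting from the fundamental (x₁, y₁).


Step 1: Find the fundamental solution (x₁, y₁) of x² - 170y² = 1.
  Expand √170 as a continued fraction. a₀ = ⌊√170⌋ = 13; iterate m_{k+1} = d_k·a_k − m_k, d_{k+1} = (170 − m_{k+1}²)/d_k, a_{k+1} = ⌊(a₀ + m_{k+1})/d_{k+1}⌋ (starting m₀ = 0, d₀ = 1), with convergents p_k = a_k·p_{k-1} + p_{k-2}, q_k = a_k·q_{k-1} + q_{k-2} (p₋₁ = 1, q₋₁ = 0):
  k = 0: a₀ = 13; p₀/q₀ = 13/1; p₀² − 170·q₀² = 169 − 170 = -1.
  k = 1: m = 13, d = 1, a = ⌊(13 + 13)/1⌋ = 26; p/q = (26·13 + 1)/(26·1 + 0) = 339/26; p² − 170·q² = 114921 − 114920 = 1.
  The first convergent with p² − 170·q² = 1 gives the fundamental solution (x₁, y₁) = (339, 26).
Step 2: Apply the recurrence (x_{n+1}, y_{n+1}) = (x₁x_n + 170y₁y_n, x₁y_n + y₁x_n) repeatedly.
  From (x_1, y_1) = (339, 26): x_2 = 339·339 + 170·26·26 = 229841; y_2 = 339·26 + 26·339 = 17628.
  From (x_2, y_2) = (229841, 17628): x_3 = 339·229841 + 170·26·17628 = 155831859; y_3 = 339·17628 + 26·229841 = 11951758.
Step 3: Verify x_3² - 170·y_3² = 24283568279395881 - 24283568279395880 = 1 (should be 1). ✓

(x_1, y_1) = (339, 26); (x_3, y_3) = (155831859, 11951758).


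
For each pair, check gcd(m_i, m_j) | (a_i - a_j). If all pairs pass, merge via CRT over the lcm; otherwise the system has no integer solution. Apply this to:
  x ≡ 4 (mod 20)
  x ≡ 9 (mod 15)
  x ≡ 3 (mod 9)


Moduli 20, 15, 9 are not pairwise coprime, so CRT works modulo lcm(m_i) when all pairwise compatibility conditions hold.
Pairwise compatibility: gcd(m_i, m_j) must divide a_i - a_j for every pair.
Merge one congruence at a time:
  Start: x ≡ 4 (mod 20).
  Combine with x ≡ 9 (mod 15): gcd(20, 15) = 5; 9 - 4 = 5, which IS divisible by 5, so compatible.
    Write x = 4 + 20·t and substitute into x ≡ 9 (mod 15): 20·t ≡ 9 − 4 = 5 (mod 15).
    Divide the congruence (and modulus) by g = 5: 4·t ≡ 1 (mod 3).
    Reduce coefficients mod 3: 1·t ≡ 1 (mod 3).
    So t ≡ 1 (mod 3).
    Then x = 4 + 20·1 = 24, valid modulo lcm(20, 15) = 60: x ≡ 24 (mod 60).
  Combine with x ≡ 3 (mod 9): gcd(60, 9) = 3; 3 - 24 = -21, which IS divisible by 3, so compatible.
    Write x = 24 + 60·t and substitute into x ≡ 3 (mod 9): 60·t ≡ 3 − 24 = -21 (mod 9).
    Divide the congruence (and modulus) by g = 3: 20·t ≡ -7 (mod 3).
    Reduce coefficients mod 3: 2·t ≡ 2 (mod 3).
    The inverse of 2 mod 3 is 2 (since 2·2 = 4 = 1·3 + 1), so t ≡ 2·2 = 4 ≡ 1 (mod 3).
    Then x = 24 + 60·1 = 84, valid modulo lcm(60, 9) = 180: x ≡ 84 (mod 180).
Verify: 84 mod 20 = 4, 84 mod 15 = 9, 84 mod 9 = 3.

x ≡ 84 (mod 180).


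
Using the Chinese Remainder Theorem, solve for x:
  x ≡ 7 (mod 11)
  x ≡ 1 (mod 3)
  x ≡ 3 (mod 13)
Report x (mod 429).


Moduli 11, 3, 13 are pairwise coprime; by CRT there is a unique solution modulo M = 11 · 3 · 13 = 429.
Solve pairwise, accumulating the modulus:
  Start with x ≡ 7 (mod 11).
  Combine with x ≡ 1 (mod 3): since gcd(11, 3) = 1, we get a unique residue mod 33.
    Write x = 7 + 11·t and substitute into x ≡ 1 (mod 3): 11·t ≡ 1 − 7 = -6 (mod 3).
    Reduce coefficients mod 3: 2·t ≡ 0 (mod 3).
    The inverse of 2 mod 3 is 2 (since 2·2 = 4 = 1·3 + 1), so t ≡ 2·0 = 0 ≡ 0 (mod 3).
    Then x = 7 + 11·0 = 7, valid modulo lcm(11, 3) = 33: x ≡ 7 (mod 33).
  Combine with x ≡ 3 (mod 13): since gcd(33, 13) = 1, we get a unique residue mod 429.
    Write x = 7 + 33·t and substitute into x ≡ 3 (mod 13): 33·t ≡ 3 − 7 = -4 (mod 13).
    Reduce coefficients mod 13: 7·t ≡ 9 (mod 13).
    The inverse of 7 mod 13 is 2 (since 7·2 = 14 = 1·13 + 1), so t ≡ 2·9 = 18 ≡ 5 (mod 13).
    Then x = 7 + 33·5 = 172, valid modulo lcm(33, 13) = 429: x ≡ 172 (mod 429).
Verify: 172 mod 11 = 7 ✓, 172 mod 3 = 1 ✓, 172 mod 13 = 3 ✓.

x ≡ 172 (mod 429).


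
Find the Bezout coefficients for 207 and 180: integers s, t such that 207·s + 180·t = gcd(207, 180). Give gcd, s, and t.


Euclidean algorithm on (207, 180) — divide until remainder is 0:
  207 = 1 · 180 + 27
  180 = 6 · 27 + 18
  27 = 1 · 18 + 9
  18 = 2 · 9 + 0
gcd(207, 180) = 9.
Track Bezout coefficients alongside the remainders: start with r₀ = 207 = a·1 + b·0 (s = 1, t = 0) and r₁ = 180 = a·0 + b·1 (s = 0, t = 1); each new remainder r_{k+1} = r_{k-1} − q_k·r_k inherits s_{k+1} = s_{k-1} − q_k·s_k, t_{k+1} = t_{k-1} − q_k·t_k, so r_k = a·s_k + b·t_k at every step:
  q = 1: r = 27, s = 1 − 1·0 = 1, t = 0 − 1·1 = -1  (check: 207·1 + 180·(-1) = 27)
  q = 6: r = 18, s = 0 − 6·1 = -6, t = 1 − 6·(-1) = 7  (check: 207·(-6) + 180·7 = 18)
  q = 1: r = 9, s = 1 − 1·(-6) = 7, t = -1 − 1·7 = -8  (check: 207·7 + 180·(-8) = 9)
The row with r = 9 (the gcd) gives the Bezout coefficients s = 7, t = -8.
Result: 207 · (7) + 180 · (-8) = 9.

gcd(207, 180) = 9; s = 7, t = -8 (check: 207·7 + 180·(-8) = 9).


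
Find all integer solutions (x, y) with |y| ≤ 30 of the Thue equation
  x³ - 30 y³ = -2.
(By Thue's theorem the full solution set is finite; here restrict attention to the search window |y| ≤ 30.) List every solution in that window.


The equation is x³ - 30y³ = -2. For fixed y, x³ = 30·y³ − 2, so a solution requires the RHS to be a perfect cube.
Strategy: iterate y from -30 to 30, compute RHS = 30·y³ − 2, and check whether it is a (positive or negative) perfect cube.
Check small values of y:
  y = 0: RHS = -2 is not a perfect cube.
  y = 1: RHS = 28 is not a perfect cube.
  y = -1: RHS = -32 is not a perfect cube.
  y = 2: RHS = 238 is not a perfect cube.
  y = -2: RHS = -242 is not a perfect cube.
  y = 3: RHS = 808 is not a perfect cube.
  y = -3: RHS = -812 is not a perfect cube.
Continuing the search up to |y| = 30 finds no solutions either.
No (x, y) in the scanned range satisfies the equation.

No integer solutions with |y| ≤ 30.


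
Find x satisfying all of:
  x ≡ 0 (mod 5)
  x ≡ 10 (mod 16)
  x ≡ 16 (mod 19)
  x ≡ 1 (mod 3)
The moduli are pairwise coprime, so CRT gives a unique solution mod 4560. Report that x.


Product of moduli M = 5 · 16 · 19 · 3 = 4560.
Merge one congruence at a time:
  Start: x ≡ 0 (mod 5).
  Combine with x ≡ 10 (mod 16); new modulus lcm = 80.
    Write x = 0 + 5·t and substitute into x ≡ 10 (mod 16): 5·t ≡ 10 − 0 = 10 (mod 16).
    The inverse of 5 mod 16 is 13 (since 5·13 = 65 = 4·16 + 1), so t ≡ 13·10 = 130 ≡ 2 (mod 16).
    Then x = 0 + 5·2 = 10, valid modulo lcm(5, 16) = 80: x ≡ 10 (mod 80).
  Combine with x ≡ 16 (mod 19); new modulus lcm = 1520.
    Write x = 10 + 80·t and substitute into x ≡ 16 (mod 19): 80·t ≡ 16 − 10 = 6 (mod 19).
    Reduce coefficients mod 19: 4·t ≡ 6 (mod 19).
    The inverse of 4 mod 19 is 5 (since 4·5 = 20 = 1·19 + 1), so t ≡ 5·6 = 30 ≡ 11 (mod 19).
    Then x = 10 + 80·11 = 890, valid modulo lcm(80, 19) = 1520: x ≡ 890 (mod 1520).
  Combine with x ≡ 1 (mod 3); new modulus lcm = 4560.
    Write x = 890 + 1520·t and substitute into x ≡ 1 (mod 3): 1520·t ≡ 1 − 890 = -889 (mod 3).
    Reduce coefficients mod 3: 2·t ≡ 2 (mod 3).
    The inverse of 2 mod 3 is 2 (since 2·2 = 4 = 1·3 + 1), so t ≡ 2·2 = 4 ≡ 1 (mod 3).
    Then x = 890 + 1520·1 = 2410, valid modulo lcm(1520, 3) = 4560: x ≡ 2410 (mod 4560).
Verify against each original: 2410 mod 5 = 0, 2410 mod 16 = 10, 2410 mod 19 = 16, 2410 mod 3 = 1.

x ≡ 2410 (mod 4560).


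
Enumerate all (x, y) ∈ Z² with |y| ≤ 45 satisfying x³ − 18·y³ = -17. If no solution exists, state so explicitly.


The equation is x³ - 18y³ = -17. For fixed y, x³ = 18·y³ − 17, so a solution requires the RHS to be a perfect cube.
Strategy: iterate y from -45 to 45, compute RHS = 18·y³ − 17, and check whether it is a (positive or negative) perfect cube.
Check small values of y:
  y = 0: RHS = -17 is not a perfect cube.
  y = 1: RHS = 1 = (1)³ ⇒ x = 1 works.
  y = -1: RHS = -35 is not a perfect cube.
  y = 2: RHS = 127 is not a perfect cube.
  y = -2: RHS = -161 is not a perfect cube.
  y = 3: RHS = 469 is not a perfect cube.
  y = -3: RHS = -503 is not a perfect cube.
Continuing the search up to |y| = 45 finds no further solutions beyond those listed.
Collected solutions: (1, 1).

Solutions (with |y| ≤ 45): (1, 1).


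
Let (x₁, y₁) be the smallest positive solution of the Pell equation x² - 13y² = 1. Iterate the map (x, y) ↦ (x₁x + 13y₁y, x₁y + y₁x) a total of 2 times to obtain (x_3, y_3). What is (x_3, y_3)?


Step 1: Find the fundamental solution (x₁, y₁) of x² - 13y² = 1.
  Expand √13 as a continued fraction. a₀ = ⌊√13⌋ = 3; iterate m_{k+1} = d_k·a_k − m_k, d_{k+1} = (13 − m_{k+1}²)/d_k, a_{k+1} = ⌊(a₀ + m_{k+1})/d_{k+1}⌋ (starting m₀ = 0, d₀ = 1), with convergents p_k = a_k·p_{k-1} + p_{k-2}, q_k = a_k·q_{k-1} + q_{k-2} (p₋₁ = 1, q₋₁ = 0):
  k = 0: a₀ = 3; p₀/q₀ = 3/1; p₀² − 13·q₀² = 9 − 13 = -4.
  k = 1: m = 3, d = 4, a = ⌊(3 + 3)/4⌋ = 1; p/q = (1·3 + 1)/(1·1 + 0) = 4/1; p² − 13·q² = 16 − 13 = 3.
  k = 2: m = 1, d = 3, a = ⌊(3 + 1)/3⌋ = 1; p/q = (1·4 + 3)/(1·1 + 1) = 7/2; p² − 13·q² = 49 − 52 = -3.
  k = 3: m = 2, d = 3, a = ⌊(3 + 2)/3⌋ = 1; p/q = (1·7 + 4)/(1·2 + 1) = 11/3; p² − 13·q² = 121 − 117 = 4.
  k = 4: m = 1, d = 4, a = ⌊(3 + 1)/4⌋ = 1; p/q = (1·11 + 7)/(1·3 + 2) = 18/5; p² − 13·q² = 324 − 325 = -1.
  k = 5: m = 3, d = 1, a = ⌊(3 + 3)/1⌋ = 6; p/q = (6·18 + 11)/(6·5 + 3) = 119/33; p² − 13·q² = 14161 − 14157 = 4.
  k = 6: m = 3, d = 4, a = ⌊(3 + 3)/4⌋ = 1; p/q = (1·119 + 18)/(1·33 + 5) = 137/38; p² − 13·q² = 18769 − 18772 = -3.
  k = 7: m = 1, d = 3, a = ⌊(3 + 1)/3⌋ = 1; p/q = (1·137 + 119)/(1·38 + 33) = 256/71; p² − 13·q² = 65536 − 65533 = 3.
  k = 8: m = 2, d = 3, a = ⌊(3 + 2)/3⌋ = 1; p/q = (1·256 + 137)/(1·71 + 38) = 393/109; p² − 13·q² = 154449 − 154453 = -4.
  k = 9: m = 1, d = 4, a = ⌊(3 + 1)/4⌋ = 1; p/q = (1·393 + 256)/(1·109 + 71) = 649/180; p² − 13·q² = 421201 − 421200 = 1.
  The first convergent with p² − 13·q² = 1 gives the fundamental solution (x₁, y₁) = (649, 180).
Step 2: Apply the recurrence (x_{n+1}, y_{n+1}) = (x₁x_n + 13y₁y_n, x₁y_n + y₁x_n) repeatedly.
  From (x_1, y_1) = (649, 180): x_2 = 649·649 + 13·180·180 = 842401; y_2 = 649·180 + 180·649 = 233640.
  From (x_2, y_2) = (842401, 233640): x_3 = 649·842401 + 13·180·233640 = 1093435849; y_3 = 649·233640 + 180·842401 = 303264540.
Step 3: Verify x_3² - 13·y_3² = 1195601955878350801 - 1195601955878350800 = 1 (should be 1). ✓

(x_1, y_1) = (649, 180); (x_3, y_3) = (1093435849, 303264540).


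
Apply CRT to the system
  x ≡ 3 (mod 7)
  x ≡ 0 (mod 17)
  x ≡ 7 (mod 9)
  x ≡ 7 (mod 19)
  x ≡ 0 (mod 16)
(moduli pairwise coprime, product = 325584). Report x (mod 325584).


Product of moduli M = 7 · 17 · 9 · 19 · 16 = 325584.
Merge one congruence at a time:
  Start: x ≡ 3 (mod 7).
  Combine with x ≡ 0 (mod 17); new modulus lcm = 119.
    Write x = 3 + 7·t and substitute into x ≡ 0 (mod 17): 7·t ≡ 0 − 3 = -3 (mod 17).
    Reduce coefficients mod 17: 7·t ≡ 14 (mod 17).
    The inverse of 7 mod 17 is 5 (since 7·5 = 35 = 2·17 + 1), so t ≡ 5·14 = 70 ≡ 2 (mod 17).
    Then x = 3 + 7·2 = 17, valid modulo lcm(7, 17) = 119: x ≡ 17 (mod 119).
  Combine with x ≡ 7 (mod 9); new modulus lcm = 1071.
    Write x = 17 + 119·t and substitute into x ≡ 7 (mod 9): 119·t ≡ 7 − 17 = -10 (mod 9).
    Reduce coefficients mod 9: 2·t ≡ 8 (mod 9).
    The inverse of 2 mod 9 is 5 (since 2·5 = 10 = 1·9 + 1), so t ≡ 5·8 = 40 ≡ 4 (mod 9).
    Then x = 17 + 119·4 = 493, valid modulo lcm(119, 9) = 1071: x ≡ 493 (mod 1071).
  Combine with x ≡ 7 (mod 19); new modulus lcm = 20349.
    Write x = 493 + 1071·t and substitute into x ≡ 7 (mod 19): 1071·t ≡ 7 − 493 = -486 (mod 19).
    Reduce coefficients mod 19: 7·t ≡ 8 (mod 19).
    The inverse of 7 mod 19 is 11 (since 7·11 = 77 = 4·19 + 1), so t ≡ 11·8 = 88 ≡ 12 (mod 19).
    Then x = 493 + 1071·12 = 13345, valid modulo lcm(1071, 19) = 20349: x ≡ 13345 (mod 20349).
  Combine with x ≡ 0 (mod 16); new modulus lcm = 325584.
    Write x = 13345 + 20349·t and substitute into x ≡ 0 (mod 16): 20349·t ≡ 0 − 13345 = -13345 (mod 16).
    Reduce coefficients mod 16: 13·t ≡ 15 (mod 16).
    The inverse of 13 mod 16 is 5 (since 13·5 = 65 = 4·16 + 1), so t ≡ 5·15 = 75 ≡ 11 (mod 16).
    Then x = 13345 + 20349·11 = 237184, valid modulo lcm(20349, 16) = 325584: x ≡ 237184 (mod 325584).
Verify against each original: 237184 mod 7 = 3, 237184 mod 17 = 0, 237184 mod 9 = 7, 237184 mod 19 = 7, 237184 mod 16 = 0.

x ≡ 237184 (mod 325584).


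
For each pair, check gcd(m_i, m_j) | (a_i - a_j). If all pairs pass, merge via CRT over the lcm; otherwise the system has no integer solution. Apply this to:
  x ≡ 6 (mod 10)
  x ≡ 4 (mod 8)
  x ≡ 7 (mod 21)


Moduli 10, 8, 21 are not pairwise coprime, so CRT works modulo lcm(m_i) when all pairwise compatibility conditions hold.
Pairwise compatibility: gcd(m_i, m_j) must divide a_i - a_j for every pair.
Merge one congruence at a time:
  Start: x ≡ 6 (mod 10).
  Combine with x ≡ 4 (mod 8): gcd(10, 8) = 2; 4 - 6 = -2, which IS divisible by 2, so compatible.
    Write x = 6 + 10·t and substitute into x ≡ 4 (mod 8): 10·t ≡ 4 − 6 = -2 (mod 8).
    Divide the congruence (and modulus) by g = 2: 5·t ≡ -1 (mod 4).
    Reduce coefficients mod 4: 1·t ≡ 3 (mod 4).
    So t ≡ 3 (mod 4).
    Then x = 6 + 10·3 = 36, valid modulo lcm(10, 8) = 40: x ≡ 36 (mod 40).
  Combine with x ≡ 7 (mod 21): gcd(40, 21) = 1; 7 - 36 = -29, which IS divisible by 1, so compatible.
    Write x = 36 + 40·t and substitute into x ≡ 7 (mod 21): 40·t ≡ 7 − 36 = -29 (mod 21).
    Reduce coefficients mod 21: 19·t ≡ 13 (mod 21).
    The inverse of 19 mod 21 is 10 (since 19·10 = 190 = 9·21 + 1), so t ≡ 10·13 = 130 ≡ 4 (mod 21).
    Then x = 36 + 40·4 = 196, valid modulo lcm(40, 21) = 840: x ≡ 196 (mod 840).
Verify: 196 mod 10 = 6, 196 mod 8 = 4, 196 mod 21 = 7.

x ≡ 196 (mod 840).


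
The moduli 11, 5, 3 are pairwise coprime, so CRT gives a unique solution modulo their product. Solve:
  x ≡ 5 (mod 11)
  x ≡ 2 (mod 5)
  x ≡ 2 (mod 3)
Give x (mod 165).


Moduli 11, 5, 3 are pairwise coprime; by CRT there is a unique solution modulo M = 11 · 5 · 3 = 165.
Solve pairwise, accumulating the modulus:
  Start with x ≡ 5 (mod 11).
  Combine with x ≡ 2 (mod 5): since gcd(11, 5) = 1, we get a unique residue mod 55.
    Write x = 5 + 11·t and substitute into x ≡ 2 (mod 5): 11·t ≡ 2 − 5 = -3 (mod 5).
    Reduce coefficients mod 5: 1·t ≡ 2 (mod 5).
    So t ≡ 2 (mod 5).
    Then x = 5 + 11·2 = 27, valid modulo lcm(11, 5) = 55: x ≡ 27 (mod 55).
  Combine with x ≡ 2 (mod 3): since gcd(55, 3) = 1, we get a unique residue mod 165.
    Write x = 27 + 55·t and substitute into x ≡ 2 (mod 3): 55·t ≡ 2 − 27 = -25 (mod 3).
    Reduce coefficients mod 3: 1·t ≡ 2 (mod 3).
    So t ≡ 2 (mod 3).
    Then x = 27 + 55·2 = 137, valid modulo lcm(55, 3) = 165: x ≡ 137 (mod 165).
Verify: 137 mod 11 = 5 ✓, 137 mod 5 = 2 ✓, 137 mod 3 = 2 ✓.

x ≡ 137 (mod 165).


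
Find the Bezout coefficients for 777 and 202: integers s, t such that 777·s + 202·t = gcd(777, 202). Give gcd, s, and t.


Euclidean algorithm on (777, 202) — divide until remainder is 0:
  777 = 3 · 202 + 171
  202 = 1 · 171 + 31
  171 = 5 · 31 + 16
  31 = 1 · 16 + 15
  16 = 1 · 15 + 1
  15 = 15 · 1 + 0
gcd(777, 202) = 1.
Track Bezout coefficients alongside the remainders: start with r₀ = 777 = a·1 + b·0 (s = 1, t = 0) and r₁ = 202 = a·0 + b·1 (s = 0, t = 1); each new remainder r_{k+1} = r_{k-1} − q_k·r_k inherits s_{k+1} = s_{k-1} − q_k·s_k, t_{k+1} = t_{k-1} − q_k·t_k, so r_k = a·s_k + b·t_k at every step:
  q = 3: r = 171, s = 1 − 3·0 = 1, t = 0 − 3·1 = -3  (check: 777·1 + 202·(-3) = 171)
  q = 1: r = 31, s = 0 − 1·1 = -1, t = 1 − 1·(-3) = 4  (check: 777·(-1) + 202·4 = 31)
  q = 5: r = 16, s = 1 − 5·(-1) = 6, t = -3 − 5·4 = -23  (check: 777·6 + 202·(-23) = 16)
  q = 1: r = 15, s = -1 − 1·6 = -7, t = 4 − 1·(-23) = 27  (check: 777·(-7) + 202·27 = 15)
  q = 1: r = 1, s = 6 − 1·(-7) = 13, t = -23 − 1·27 = -50  (check: 777·13 + 202·(-50) = 1)
The row with r = 1 (the gcd) gives the Bezout coefficients s = 13, t = -50.
Result: 777 · (13) + 202 · (-50) = 1.

gcd(777, 202) = 1; s = 13, t = -50 (check: 777·13 + 202·(-50) = 1).


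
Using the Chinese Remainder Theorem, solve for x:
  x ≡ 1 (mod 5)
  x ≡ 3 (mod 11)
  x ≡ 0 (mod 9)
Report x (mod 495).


Moduli 5, 11, 9 are pairwise coprime; by CRT there is a unique solution modulo M = 5 · 11 · 9 = 495.
Solve pairwise, accumulating the modulus:
  Start with x ≡ 1 (mod 5).
  Combine with x ≡ 3 (mod 11): since gcd(5, 11) = 1, we get a unique residue mod 55.
    Write x = 1 + 5·t and substitute into x ≡ 3 (mod 11): 5·t ≡ 3 − 1 = 2 (mod 11).
    The inverse of 5 mod 11 is 9 (since 5·9 = 45 = 4·11 + 1), so t ≡ 9·2 = 18 ≡ 7 (mod 11).
    Then x = 1 + 5·7 = 36, valid modulo lcm(5, 11) = 55: x ≡ 36 (mod 55).
  Combine with x ≡ 0 (mod 9): since gcd(55, 9) = 1, we get a unique residue mod 495.
    Write x = 36 + 55·t and substitute into x ≡ 0 (mod 9): 55·t ≡ 0 − 36 = -36 (mod 9).
    Reduce coefficients mod 9: 1·t ≡ 0 (mod 9).
    So t ≡ 0 (mod 9).
    Then x = 36 + 55·0 = 36, valid modulo lcm(55, 9) = 495: x ≡ 36 (mod 495).
Verify: 36 mod 5 = 1 ✓, 36 mod 11 = 3 ✓, 36 mod 9 = 0 ✓.

x ≡ 36 (mod 495).


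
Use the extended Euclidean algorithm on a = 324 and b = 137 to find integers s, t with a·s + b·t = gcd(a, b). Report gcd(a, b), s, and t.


Euclidean algorithm on (324, 137) — divide until remainder is 0:
  324 = 2 · 137 + 50
  137 = 2 · 50 + 37
  50 = 1 · 37 + 13
  37 = 2 · 13 + 11
  13 = 1 · 11 + 2
  11 = 5 · 2 + 1
  2 = 2 · 1 + 0
gcd(324, 137) = 1.
Track Bezout coefficients alongside the remainders: start with r₀ = 324 = a·1 + b·0 (s = 1, t = 0) and r₁ = 137 = a·0 + b·1 (s = 0, t = 1); each new remainder r_{k+1} = r_{k-1} − q_k·r_k inherits s_{k+1} = s_{k-1} − q_k·s_k, t_{k+1} = t_{k-1} − q_k·t_k, so r_k = a·s_k + b·t_k at every step:
  q = 2: r = 50, s = 1 − 2·0 = 1, t = 0 − 2·1 = -2  (check: 324·1 + 137·(-2) = 50)
  q = 2: r = 37, s = 0 − 2·1 = -2, t = 1 − 2·(-2) = 5  (check: 324·(-2) + 137·5 = 37)
  q = 1: r = 13, s = 1 − 1·(-2) = 3, t = -2 − 1·5 = -7  (check: 324·3 + 137·(-7) = 13)
  q = 2: r = 11, s = -2 − 2·3 = -8, t = 5 − 2·(-7) = 19  (check: 324·(-8) + 137·19 = 11)
  q = 1: r = 2, s = 3 − 1·(-8) = 11, t = -7 − 1·19 = -26  (check: 324·11 + 137·(-26) = 2)
  q = 5: r = 1, s = -8 − 5·11 = -63, t = 19 − 5·(-26) = 149  (check: 324·(-63) + 137·149 = 1)
The row with r = 1 (the gcd) gives the Bezout coefficients s = -63, t = 149.
Result: 324 · (-63) + 137 · (149) = 1.

gcd(324, 137) = 1; s = -63, t = 149 (check: 324·(-63) + 137·149 = 1).


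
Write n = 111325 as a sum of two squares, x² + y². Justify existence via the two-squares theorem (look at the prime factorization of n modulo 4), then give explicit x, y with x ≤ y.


Step 1: Factor n = 111325 = 5^2 · 61 · 73.
Step 2: Check the mod-4 condition on each prime factor: 5 ≡ 1 (mod 4), exponent 2; 61 ≡ 1 (mod 4), exponent 1; 73 ≡ 1 (mod 4), exponent 1.
All primes ≡ 3 (mod 4) appear to even exponent (or don't appear), so by the two-squares theorem n IS expressible as a sum of two squares.
Step 3: Build a representation. Group n = k² · m with k = 5 and m = 61 · 73 = 4453 (a product of primes ≡ 1 (mod 4)); a representation of m scales to one of n via (k·x)² + (k·y)² = k²(x² + y²). Each prime p ≡ 1 (mod 4) is itself a sum of two squares; find a² by testing p − a² for a perfect square:
  61: 61 − 1² = 60, 61 − 2² = 57, 61 − 3² = 52, 61 − 4² = 45, 61 − 5² = 36 = 6² ⇒ 61 = 5² + 6².
  73: 73 − 1² = 72, 73 − 2² = 69, 73 − 3² = 64 = 8² ⇒ 73 = 3² + 8².
  Combine using the Brahmagupta–Fibonacci identity (a² + b²)(c² + d²) = (ac − bd)² + (ad + bc)² = (ac + bd)² + (ad − bc)²:
  61 · 73 = 4453: from (5² + 6²)(3² + 8²), take (5·3 − 6·8, 5·8 + 6·3) = (15 − 48, 40 + 18) = (-33, 58); dropping signs (only squares matter) gives (33, 58); check 33² + 58² = 1089 + 3364 = 4453 ✓.
  Scale by k = 5: (5·33, 5·58) = (165, 290).
Step 4: Order so x ≤ y and verify: 165² + 290² = 27225 + 84100 = 111325 = n. ✓

n = 111325 = 165² + 290² (one valid representation with x ≤ y).


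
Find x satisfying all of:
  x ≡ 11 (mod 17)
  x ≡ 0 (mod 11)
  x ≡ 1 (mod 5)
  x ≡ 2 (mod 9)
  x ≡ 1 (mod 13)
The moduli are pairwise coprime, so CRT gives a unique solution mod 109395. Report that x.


Product of moduli M = 17 · 11 · 5 · 9 · 13 = 109395.
Merge one congruence at a time:
  Start: x ≡ 11 (mod 17).
  Combine with x ≡ 0 (mod 11); new modulus lcm = 187.
    Write x = 11 + 17·t and substitute into x ≡ 0 (mod 11): 17·t ≡ 0 − 11 = -11 (mod 11).
    Reduce coefficients mod 11: 6·t ≡ 0 (mod 11).
    The inverse of 6 mod 11 is 2 (since 6·2 = 12 = 1·11 + 1), so t ≡ 2·0 = 0 ≡ 0 (mod 11).
    Then x = 11 + 17·0 = 11, valid modulo lcm(17, 11) = 187: x ≡ 11 (mod 187).
  Combine with x ≡ 1 (mod 5); new modulus lcm = 935.
    Write x = 11 + 187·t and substitute into x ≡ 1 (mod 5): 187·t ≡ 1 − 11 = -10 (mod 5).
    Reduce coefficients mod 5: 2·t ≡ 0 (mod 5).
    The inverse of 2 mod 5 is 3 (since 2·3 = 6 = 1·5 + 1), so t ≡ 3·0 = 0 ≡ 0 (mod 5).
    Then x = 11 + 187·0 = 11, valid modulo lcm(187, 5) = 935: x ≡ 11 (mod 935).
  Combine with x ≡ 2 (mod 9); new modulus lcm = 8415.
    Write x = 11 + 935·t and substitute into x ≡ 2 (mod 9): 935·t ≡ 2 − 11 = -9 (mod 9).
    Reduce coefficients mod 9: 8·t ≡ 0 (mod 9).
    The inverse of 8 mod 9 is 8 (since 8·8 = 64 = 7·9 + 1), so t ≡ 8·0 = 0 ≡ 0 (mod 9).
    Then x = 11 + 935·0 = 11, valid modulo lcm(935, 9) = 8415: x ≡ 11 (mod 8415).
  Combine with x ≡ 1 (mod 13); new modulus lcm = 109395.
    Write x = 11 + 8415·t and substitute into x ≡ 1 (mod 13): 8415·t ≡ 1 − 11 = -10 (mod 13).
    Reduce coefficients mod 13: 4·t ≡ 3 (mod 13).
    The inverse of 4 mod 13 is 10 (since 4·10 = 40 = 3·13 + 1), so t ≡ 10·3 = 30 ≡ 4 (mod 13).
    Then x = 11 + 8415·4 = 33671, valid modulo lcm(8415, 13) = 109395: x ≡ 33671 (mod 109395).
Verify against each original: 33671 mod 17 = 11, 33671 mod 11 = 0, 33671 mod 5 = 1, 33671 mod 9 = 2, 33671 mod 13 = 1.

x ≡ 33671 (mod 109395).


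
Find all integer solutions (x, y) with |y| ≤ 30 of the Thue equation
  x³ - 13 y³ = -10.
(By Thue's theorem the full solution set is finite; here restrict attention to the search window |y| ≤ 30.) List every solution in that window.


The equation is x³ - 13y³ = -10. For fixed y, x³ = 13·y³ − 10, so a solution requires the RHS to be a perfect cube.
Strategy: iterate y from -30 to 30, compute RHS = 13·y³ − 10, and check whether it is a (positive or negative) perfect cube.
Check small values of y:
  y = 0: RHS = -10 is not a perfect cube.
  y = 1: RHS = 3 is not a perfect cube.
  y = -1: RHS = -23 is not a perfect cube.
  y = 2: RHS = 94 is not a perfect cube.
  y = -2: RHS = -114 is not a perfect cube.
  y = 3: RHS = 341 is not a perfect cube.
  y = -3: RHS = -361 is not a perfect cube.
Continuing the search up to |y| = 30 finds no solutions either.
No (x, y) in the scanned range satisfies the equation.

No integer solutions with |y| ≤ 30.


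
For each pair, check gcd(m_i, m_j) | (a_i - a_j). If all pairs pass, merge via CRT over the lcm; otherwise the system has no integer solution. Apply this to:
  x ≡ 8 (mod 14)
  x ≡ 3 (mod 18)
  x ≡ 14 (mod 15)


Moduli 14, 18, 15 are not pairwise coprime, so CRT works modulo lcm(m_i) when all pairwise compatibility conditions hold.
Pairwise compatibility: gcd(m_i, m_j) must divide a_i - a_j for every pair.
Merge one congruence at a time:
  Start: x ≡ 8 (mod 14).
  Combine with x ≡ 3 (mod 18): gcd(14, 18) = 2, and 3 - 8 = -5 is NOT divisible by 2.
    ⇒ system is inconsistent (no integer solution).

No solution (the system is inconsistent).


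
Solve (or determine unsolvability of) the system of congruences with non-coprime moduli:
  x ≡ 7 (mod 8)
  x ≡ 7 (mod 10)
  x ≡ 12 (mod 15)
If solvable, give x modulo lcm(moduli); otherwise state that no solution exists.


Moduli 8, 10, 15 are not pairwise coprime, so CRT works modulo lcm(m_i) when all pairwise compatibility conditions hold.
Pairwise compatibility: gcd(m_i, m_j) must divide a_i - a_j for every pair.
Merge one congruence at a time:
  Start: x ≡ 7 (mod 8).
  Combine with x ≡ 7 (mod 10): gcd(8, 10) = 2; 7 - 7 = 0, which IS divisible by 2, so compatible.
    Write x = 7 + 8·t and substitute into x ≡ 7 (mod 10): 8·t ≡ 7 − 7 = 0 (mod 10).
    Divide the congruence (and modulus) by g = 2: 4·t ≡ 0 (mod 5).
    The inverse of 4 mod 5 is 4 (since 4·4 = 16 = 3·5 + 1), so t ≡ 4·0 = 0 ≡ 0 (mod 5).
    Then x = 7 + 8·0 = 7, valid modulo lcm(8, 10) = 40: x ≡ 7 (mod 40).
  Combine with x ≡ 12 (mod 15): gcd(40, 15) = 5; 12 - 7 = 5, which IS divisible by 5, so compatible.
    Write x = 7 + 40·t and substitute into x ≡ 12 (mod 15): 40·t ≡ 12 − 7 = 5 (mod 15).
    Divide the congruence (and modulus) by g = 5: 8·t ≡ 1 (mod 3).
    Reduce coefficients mod 3: 2·t ≡ 1 (mod 3).
    The inverse of 2 mod 3 is 2 (since 2·2 = 4 = 1·3 + 1), so t ≡ 2·1 = 2 ≡ 2 (mod 3).
    Then x = 7 + 40·2 = 87, valid modulo lcm(40, 15) = 120: x ≡ 87 (mod 120).
Verify: 87 mod 8 = 7, 87 mod 10 = 7, 87 mod 15 = 12.

x ≡ 87 (mod 120).


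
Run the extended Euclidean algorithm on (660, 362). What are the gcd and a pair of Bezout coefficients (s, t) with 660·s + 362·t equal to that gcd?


Euclidean algorithm on (660, 362) — divide until remainder is 0:
  660 = 1 · 362 + 298
  362 = 1 · 298 + 64
  298 = 4 · 64 + 42
  64 = 1 · 42 + 22
  42 = 1 · 22 + 20
  22 = 1 · 20 + 2
  20 = 10 · 2 + 0
gcd(660, 362) = 2.
Track Bezout coefficients alongside the remainders: start with r₀ = 660 = a·1 + b·0 (s = 1, t = 0) and r₁ = 362 = a·0 + b·1 (s = 0, t = 1); each new remainder r_{k+1} = r_{k-1} − q_k·r_k inherits s_{k+1} = s_{k-1} − q_k·s_k, t_{k+1} = t_{k-1} − q_k·t_k, so r_k = a·s_k + b·t_k at every step:
  q = 1: r = 298, s = 1 − 1·0 = 1, t = 0 − 1·1 = -1  (check: 660·1 + 362·(-1) = 298)
  q = 1: r = 64, s = 0 − 1·1 = -1, t = 1 − 1·(-1) = 2  (check: 660·(-1) + 362·2 = 64)
  q = 4: r = 42, s = 1 − 4·(-1) = 5, t = -1 − 4·2 = -9  (check: 660·5 + 362·(-9) = 42)
  q = 1: r = 22, s = -1 − 1·5 = -6, t = 2 − 1·(-9) = 11  (check: 660·(-6) + 362·11 = 22)
  q = 1: r = 20, s = 5 − 1·(-6) = 11, t = -9 − 1·11 = -20  (check: 660·11 + 362·(-20) = 20)
  q = 1: r = 2, s = -6 − 1·11 = -17, t = 11 − 1·(-20) = 31  (check: 660·(-17) + 362·31 = 2)
The row with r = 2 (the gcd) gives the Bezout coefficients s = -17, t = 31.
Result: 660 · (-17) + 362 · (31) = 2.

gcd(660, 362) = 2; s = -17, t = 31 (check: 660·(-17) + 362·31 = 2).


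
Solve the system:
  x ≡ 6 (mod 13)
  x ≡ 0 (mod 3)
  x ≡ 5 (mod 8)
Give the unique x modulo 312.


Moduli 13, 3, 8 are pairwise coprime; by CRT there is a unique solution modulo M = 13 · 3 · 8 = 312.
Solve pairwise, accumulating the modulus:
  Start with x ≡ 6 (mod 13).
  Combine with x ≡ 0 (mod 3): since gcd(13, 3) = 1, we get a unique residue mod 39.
    Write x = 6 + 13·t and substitute into x ≡ 0 (mod 3): 13·t ≡ 0 − 6 = -6 (mod 3).
    Reduce coefficients mod 3: 1·t ≡ 0 (mod 3).
    So t ≡ 0 (mod 3).
    Then x = 6 + 13·0 = 6, valid modulo lcm(13, 3) = 39: x ≡ 6 (mod 39).
  Combine with x ≡ 5 (mod 8): since gcd(39, 8) = 1, we get a unique residue mod 312.
    Write x = 6 + 39·t and substitute into x ≡ 5 (mod 8): 39·t ≡ 5 − 6 = -1 (mod 8).
    Reduce coefficients mod 8: 7·t ≡ 7 (mod 8).
    The inverse of 7 mod 8 is 7 (since 7·7 = 49 = 6·8 + 1), so t ≡ 7·7 = 49 ≡ 1 (mod 8).
    Then x = 6 + 39·1 = 45, valid modulo lcm(39, 8) = 312: x ≡ 45 (mod 312).
Verify: 45 mod 13 = 6 ✓, 45 mod 3 = 0 ✓, 45 mod 8 = 5 ✓.

x ≡ 45 (mod 312).


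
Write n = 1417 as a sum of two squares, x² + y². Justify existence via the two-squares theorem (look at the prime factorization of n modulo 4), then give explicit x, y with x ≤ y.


Step 1: Factor n = 1417 = 13 · 109.
Step 2: Check the mod-4 condition on each prime factor: 13 ≡ 1 (mod 4), exponent 1; 109 ≡ 1 (mod 4), exponent 1.
All primes ≡ 3 (mod 4) appear to even exponent (or don't appear), so by the two-squares theorem n IS expressible as a sum of two squares.
Step 3: Build a representation. Here n = 13 · 109 is a product of primes ≡ 1 (mod 4). Each prime p ≡ 1 (mod 4) is itself a sum of two squares; find a² by testing p − a² for a perfect square:
  13: 13 − 1² = 12, 13 − 2² = 9 = 3² ⇒ 13 = 2² + 3².
  109: 109 − 1² = 108, 109 − 2² = 105, 109 − 3² = 100 = 10² ⇒ 109 = 3² + 10².
  Combine using the Brahmagupta–Fibonacci identity (a² + b²)(c² + d²) = (ac − bd)² + (ad + bc)² = (ac + bd)² + (ad − bc)²:
  13 · 109 = 1417: from (2² + 3²)(3² + 10²), take (2·3 − 3·10, 2·10 + 3·3) = (6 − 30, 20 + 9) = (-24, 29); dropping signs (only squares matter) gives (24, 29); check 24² + 29² = 576 + 841 = 1417 ✓.
Step 4: Order so x ≤ y and verify: 24² + 29² = 576 + 841 = 1417 = n. ✓

n = 1417 = 24² + 29² (one valid representation with x ≤ y).


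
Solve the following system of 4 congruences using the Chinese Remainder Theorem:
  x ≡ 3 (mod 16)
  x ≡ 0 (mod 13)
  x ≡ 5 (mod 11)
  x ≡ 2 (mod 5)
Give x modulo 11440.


Product of moduli M = 16 · 13 · 11 · 5 = 11440.
Merge one congruence at a time:
  Start: x ≡ 3 (mod 16).
  Combine with x ≡ 0 (mod 13); new modulus lcm = 208.
    Write x = 3 + 16·t and substitute into x ≡ 0 (mod 13): 16·t ≡ 0 − 3 = -3 (mod 13).
    Reduce coefficients mod 13: 3·t ≡ 10 (mod 13).
    The inverse of 3 mod 13 is 9 (since 3·9 = 27 = 2·13 + 1), so t ≡ 9·10 = 90 ≡ 12 (mod 13).
    Then x = 3 + 16·12 = 195, valid modulo lcm(16, 13) = 208: x ≡ 195 (mod 208).
  Combine with x ≡ 5 (mod 11); new modulus lcm = 2288.
    Write x = 195 + 208·t and substitute into x ≡ 5 (mod 11): 208·t ≡ 5 − 195 = -190 (mod 11).
    Reduce coefficients mod 11: 10·t ≡ 8 (mod 11).
    The inverse of 10 mod 11 is 10 (since 10·10 = 100 = 9·11 + 1), so t ≡ 10·8 = 80 ≡ 3 (mod 11).
    Then x = 195 + 208·3 = 819, valid modulo lcm(208, 11) = 2288: x ≡ 819 (mod 2288).
  Combine with x ≡ 2 (mod 5); new modulus lcm = 11440.
    Write x = 819 + 2288·t and substitute into x ≡ 2 (mod 5): 2288·t ≡ 2 − 819 = -817 (mod 5).
    Reduce coefficients mod 5: 3·t ≡ 3 (mod 5).
    The inverse of 3 mod 5 is 2 (since 3·2 = 6 = 1·5 + 1), so t ≡ 2·3 = 6 ≡ 1 (mod 5).
    Then x = 819 + 2288·1 = 3107, valid modulo lcm(2288, 5) = 11440: x ≡ 3107 (mod 11440).
Verify against each original: 3107 mod 16 = 3, 3107 mod 13 = 0, 3107 mod 11 = 5, 3107 mod 5 = 2.

x ≡ 3107 (mod 11440).
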